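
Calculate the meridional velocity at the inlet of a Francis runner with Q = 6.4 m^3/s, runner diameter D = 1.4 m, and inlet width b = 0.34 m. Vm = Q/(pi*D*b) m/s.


Vm = 6.4 / (pi * 1.4 * 0.34) = 4.2798 m/s


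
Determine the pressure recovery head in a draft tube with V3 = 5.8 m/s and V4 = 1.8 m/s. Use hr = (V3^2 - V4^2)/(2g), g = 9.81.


hr = (5.8^2 - 1.8^2) / (2*9.81) = 1.5494 m


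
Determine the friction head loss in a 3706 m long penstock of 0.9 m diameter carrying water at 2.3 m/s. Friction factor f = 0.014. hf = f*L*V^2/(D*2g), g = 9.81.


hf = 0.014 * 3706 * 2.3^2 / (0.9 * 2 * 9.81) = 15.5435 m


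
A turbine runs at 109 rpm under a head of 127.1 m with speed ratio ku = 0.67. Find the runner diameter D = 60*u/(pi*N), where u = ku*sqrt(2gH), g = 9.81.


u = 0.67 * sqrt(2*9.81*127.1) = 33.4578 m/s
D = 60 * 33.4578 / (pi * 109) = 5.8624 m


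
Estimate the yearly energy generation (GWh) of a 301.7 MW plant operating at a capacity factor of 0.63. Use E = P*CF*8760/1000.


E = 301.7 * 0.63 * 8760 / 1000 = 1665.0220 GWh


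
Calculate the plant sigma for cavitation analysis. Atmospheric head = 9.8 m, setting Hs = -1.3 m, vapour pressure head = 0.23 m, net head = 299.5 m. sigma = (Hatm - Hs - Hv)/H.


sigma = (9.8 - (-1.3) - 0.23) / 299.5 = 0.0363


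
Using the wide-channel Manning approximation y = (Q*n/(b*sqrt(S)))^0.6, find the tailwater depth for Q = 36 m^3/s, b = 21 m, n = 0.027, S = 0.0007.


y = (36 * 0.027 / (21 * 0.0007^0.5))^0.6 = 1.3987 m


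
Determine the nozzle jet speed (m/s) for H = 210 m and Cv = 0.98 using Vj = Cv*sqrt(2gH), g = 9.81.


Vj = 0.98 * sqrt(2*9.81*210) = 62.9050 m/s


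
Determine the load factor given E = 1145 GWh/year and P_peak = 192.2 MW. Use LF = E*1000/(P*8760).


LF = 1145 * 1000 / (192.2 * 8760) = 0.6801


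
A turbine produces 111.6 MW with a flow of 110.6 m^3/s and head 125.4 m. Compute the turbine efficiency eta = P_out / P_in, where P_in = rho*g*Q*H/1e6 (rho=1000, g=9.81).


P_in = 1000 * 9.81 * 110.6 * 125.4 / 1e6 = 136.0572 MW
eta = 111.6 / 136.0572 = 0.8202


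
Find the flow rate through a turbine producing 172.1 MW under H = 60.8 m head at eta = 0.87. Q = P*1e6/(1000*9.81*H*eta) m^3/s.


Q = 172.1 * 1e6 / (1000 * 9.81 * 60.8 * 0.87) = 331.6569 m^3/s


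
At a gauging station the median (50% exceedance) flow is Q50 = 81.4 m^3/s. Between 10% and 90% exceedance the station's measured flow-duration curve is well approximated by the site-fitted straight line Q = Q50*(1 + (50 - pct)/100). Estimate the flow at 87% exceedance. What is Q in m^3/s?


Q = 81.4 * (1 + (50 - 87)/100) = 51.2820 m^3/s


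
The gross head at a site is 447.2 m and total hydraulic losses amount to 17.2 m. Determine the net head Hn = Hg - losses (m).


Hn = 447.2 - 17.2 = 430.0000 m


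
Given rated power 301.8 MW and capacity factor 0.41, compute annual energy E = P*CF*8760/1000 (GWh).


E = 301.8 * 0.41 * 8760 / 1000 = 1083.9449 GWh


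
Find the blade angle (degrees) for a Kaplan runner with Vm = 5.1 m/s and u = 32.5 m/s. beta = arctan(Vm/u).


beta = arctan(5.1 / 32.5) = 8.9183 degrees


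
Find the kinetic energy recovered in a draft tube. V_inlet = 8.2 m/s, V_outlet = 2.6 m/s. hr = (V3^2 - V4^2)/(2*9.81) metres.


hr = (8.2^2 - 2.6^2) / (2*9.81) = 3.0826 m


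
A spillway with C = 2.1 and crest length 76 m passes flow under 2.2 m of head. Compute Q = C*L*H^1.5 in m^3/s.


Q = 2.1 * 76 * 2.2^1.5 = 520.7951 m^3/s


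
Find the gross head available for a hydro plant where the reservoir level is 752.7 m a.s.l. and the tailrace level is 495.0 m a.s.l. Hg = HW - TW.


Hg = 752.7 - 495.0 = 257.7000 m


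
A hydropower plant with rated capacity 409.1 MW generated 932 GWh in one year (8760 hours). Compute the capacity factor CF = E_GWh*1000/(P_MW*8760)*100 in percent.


CF = 932 * 1000 / (409.1 * 8760) * 100 = 26.0065 %


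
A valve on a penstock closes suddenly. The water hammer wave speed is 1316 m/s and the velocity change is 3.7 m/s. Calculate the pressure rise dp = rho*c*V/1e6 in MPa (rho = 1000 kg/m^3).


dp = 1000 * 1316 * 3.7 / 1e6 = 4.8692 MPa


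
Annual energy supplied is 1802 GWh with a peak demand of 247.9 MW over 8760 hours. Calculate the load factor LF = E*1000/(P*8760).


LF = 1802 * 1000 / (247.9 * 8760) = 0.8298


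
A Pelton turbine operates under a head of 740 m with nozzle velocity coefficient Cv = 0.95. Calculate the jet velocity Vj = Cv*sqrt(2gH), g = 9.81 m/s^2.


Vj = 0.95 * sqrt(2*9.81*740) = 114.4693 m/s


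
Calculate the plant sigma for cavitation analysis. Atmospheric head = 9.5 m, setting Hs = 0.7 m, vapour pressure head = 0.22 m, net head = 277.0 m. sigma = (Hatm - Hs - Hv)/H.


sigma = (9.5 - 0.7 - 0.22) / 277.0 = 0.0310


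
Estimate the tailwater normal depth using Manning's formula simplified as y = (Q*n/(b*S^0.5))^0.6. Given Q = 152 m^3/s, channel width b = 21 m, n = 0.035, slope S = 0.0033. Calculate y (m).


y = (152 * 0.035 / (21 * 0.0033^0.5))^0.6 = 2.4359 m


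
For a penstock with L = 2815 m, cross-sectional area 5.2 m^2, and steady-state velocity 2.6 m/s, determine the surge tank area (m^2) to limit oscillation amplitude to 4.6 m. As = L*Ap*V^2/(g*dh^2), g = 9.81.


As = 2815 * 5.2 * 2.6^2 / (9.81 * 4.6^2) = 476.6985 m^2


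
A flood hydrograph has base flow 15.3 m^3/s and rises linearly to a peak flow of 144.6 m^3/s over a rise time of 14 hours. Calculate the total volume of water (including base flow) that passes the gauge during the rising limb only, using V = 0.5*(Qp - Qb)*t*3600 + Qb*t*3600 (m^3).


V = 0.5*(144.6 - 15.3)*14*3600 + 15.3*14*3600 = 4.0295e+06 m^3


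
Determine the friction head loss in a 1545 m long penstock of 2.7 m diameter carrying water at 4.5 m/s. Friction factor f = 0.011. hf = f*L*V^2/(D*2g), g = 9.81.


hf = 0.011 * 1545 * 4.5^2 / (2.7 * 2 * 9.81) = 6.4966 m


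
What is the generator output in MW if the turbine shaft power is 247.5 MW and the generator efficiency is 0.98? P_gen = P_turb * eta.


P_gen = 247.5 * 0.98 = 242.5500 MW


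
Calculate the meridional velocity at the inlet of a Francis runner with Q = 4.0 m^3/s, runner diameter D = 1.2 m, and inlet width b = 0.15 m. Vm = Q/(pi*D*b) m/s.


Vm = 4.0 / (pi * 1.2 * 0.15) = 7.0736 m/s


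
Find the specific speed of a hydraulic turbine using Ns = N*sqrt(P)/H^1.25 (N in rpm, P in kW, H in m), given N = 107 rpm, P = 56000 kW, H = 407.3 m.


Ns = 107 * 56000^0.5 / 407.3^1.25 = 13.8384


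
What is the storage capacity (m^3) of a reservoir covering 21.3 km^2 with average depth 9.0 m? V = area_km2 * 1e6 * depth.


V = 21.3 * 1e6 * 9.0 = 1.9170e+08 m^3


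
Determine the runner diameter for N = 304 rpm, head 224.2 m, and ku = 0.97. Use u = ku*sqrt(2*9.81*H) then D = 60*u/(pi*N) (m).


u = 0.97 * sqrt(2*9.81*224.2) = 64.3338 m/s
D = 60 * 64.3338 / (pi * 304) = 4.0417 m


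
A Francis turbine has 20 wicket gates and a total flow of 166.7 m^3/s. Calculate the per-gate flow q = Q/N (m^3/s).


q = 166.7 / 20 = 8.3350 m^3/s


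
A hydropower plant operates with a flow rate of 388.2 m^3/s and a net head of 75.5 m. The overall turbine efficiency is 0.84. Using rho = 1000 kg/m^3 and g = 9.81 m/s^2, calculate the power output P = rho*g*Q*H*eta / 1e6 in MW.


P = 1000 * 9.81 * 388.2 * 75.5 * 0.84 / 1e6 = 241.5187 MW


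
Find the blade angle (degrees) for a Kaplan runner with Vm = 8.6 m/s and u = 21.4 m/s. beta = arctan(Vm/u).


beta = arctan(8.6 / 21.4) = 21.8937 degrees


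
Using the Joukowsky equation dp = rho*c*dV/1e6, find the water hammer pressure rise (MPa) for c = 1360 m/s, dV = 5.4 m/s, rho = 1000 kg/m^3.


dp = 1000 * 1360 * 5.4 / 1e6 = 7.3440 MPa


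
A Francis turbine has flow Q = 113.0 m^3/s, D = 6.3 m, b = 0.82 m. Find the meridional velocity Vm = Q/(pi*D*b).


Vm = 113.0 / (pi * 6.3 * 0.82) = 6.9626 m/s


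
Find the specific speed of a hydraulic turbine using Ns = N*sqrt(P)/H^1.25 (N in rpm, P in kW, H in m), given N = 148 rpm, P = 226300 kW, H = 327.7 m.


Ns = 148 * 226300^0.5 / 327.7^1.25 = 50.4962


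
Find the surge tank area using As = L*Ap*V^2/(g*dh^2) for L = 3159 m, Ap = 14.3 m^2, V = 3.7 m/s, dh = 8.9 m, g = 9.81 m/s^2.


As = 3159 * 14.3 * 3.7^2 / (9.81 * 8.9^2) = 795.8663 m^2


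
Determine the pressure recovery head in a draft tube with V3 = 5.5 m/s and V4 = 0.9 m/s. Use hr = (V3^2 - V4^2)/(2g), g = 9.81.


hr = (5.5^2 - 0.9^2) / (2*9.81) = 1.5005 m


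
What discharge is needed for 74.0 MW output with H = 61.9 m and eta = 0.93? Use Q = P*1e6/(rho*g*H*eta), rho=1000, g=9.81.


Q = 74.0 * 1e6 / (1000 * 9.81 * 61.9 * 0.93) = 131.0355 m^3/s


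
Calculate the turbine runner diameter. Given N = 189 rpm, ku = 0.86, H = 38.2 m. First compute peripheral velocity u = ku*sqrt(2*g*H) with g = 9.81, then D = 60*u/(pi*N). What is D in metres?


u = 0.86 * sqrt(2*9.81*38.2) = 23.5440 m/s
D = 60 * 23.5440 / (pi * 189) = 2.3791 m


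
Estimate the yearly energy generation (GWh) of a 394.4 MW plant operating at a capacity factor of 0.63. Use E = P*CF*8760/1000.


E = 394.4 * 0.63 * 8760 / 1000 = 2176.6147 GWh


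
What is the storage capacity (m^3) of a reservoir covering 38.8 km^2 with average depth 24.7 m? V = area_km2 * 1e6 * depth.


V = 38.8 * 1e6 * 24.7 = 9.5836e+08 m^3


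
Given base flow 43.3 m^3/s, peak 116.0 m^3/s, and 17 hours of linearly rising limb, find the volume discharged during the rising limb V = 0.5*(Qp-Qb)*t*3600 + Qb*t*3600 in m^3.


V = 0.5*(116.0 - 43.3)*17*3600 + 43.3*17*3600 = 4.8746e+06 m^3


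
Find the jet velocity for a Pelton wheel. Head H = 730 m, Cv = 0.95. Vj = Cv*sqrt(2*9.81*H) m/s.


Vj = 0.95 * sqrt(2*9.81*730) = 113.6932 m/s


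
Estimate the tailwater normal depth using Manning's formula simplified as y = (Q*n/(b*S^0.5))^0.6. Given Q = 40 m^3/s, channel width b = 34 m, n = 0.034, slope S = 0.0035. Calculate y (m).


y = (40 * 0.034 / (34 * 0.0035^0.5))^0.6 = 0.7907 m


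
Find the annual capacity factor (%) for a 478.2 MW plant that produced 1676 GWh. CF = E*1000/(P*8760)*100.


CF = 1676 * 1000 / (478.2 * 8760) * 100 = 40.0092 %


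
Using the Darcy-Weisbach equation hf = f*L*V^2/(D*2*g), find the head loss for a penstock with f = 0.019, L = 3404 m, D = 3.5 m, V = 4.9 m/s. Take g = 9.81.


hf = 0.019 * 3404 * 4.9^2 / (3.5 * 2 * 9.81) = 22.6135 m


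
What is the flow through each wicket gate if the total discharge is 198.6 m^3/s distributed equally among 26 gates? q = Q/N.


q = 198.6 / 26 = 7.6385 m^3/s


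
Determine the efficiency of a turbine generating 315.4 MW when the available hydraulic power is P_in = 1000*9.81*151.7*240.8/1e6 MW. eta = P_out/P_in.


P_in = 1000 * 9.81 * 151.7 * 240.8 / 1e6 = 358.3530 MW
eta = 315.4 / 358.3530 = 0.8801


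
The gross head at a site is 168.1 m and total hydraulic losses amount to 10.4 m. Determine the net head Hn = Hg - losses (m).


Hn = 168.1 - 10.4 = 157.7000 m


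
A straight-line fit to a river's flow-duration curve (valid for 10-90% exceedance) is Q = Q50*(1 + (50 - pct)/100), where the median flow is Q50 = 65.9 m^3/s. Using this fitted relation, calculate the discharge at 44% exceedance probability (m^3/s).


Q = 65.9 * (1 + (50 - 44)/100) = 69.8540 m^3/s


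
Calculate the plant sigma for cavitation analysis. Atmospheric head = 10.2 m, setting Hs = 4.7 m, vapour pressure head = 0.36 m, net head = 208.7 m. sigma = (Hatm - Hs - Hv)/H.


sigma = (10.2 - 4.7 - 0.36) / 208.7 = 0.0246


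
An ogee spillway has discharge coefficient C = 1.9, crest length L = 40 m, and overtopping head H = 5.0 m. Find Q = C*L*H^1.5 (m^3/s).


Q = 1.9 * 40 * 5.0^1.5 = 849.7058 m^3/s


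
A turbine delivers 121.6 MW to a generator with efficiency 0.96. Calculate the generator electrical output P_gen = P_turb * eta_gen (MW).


P_gen = 121.6 * 0.96 = 116.7360 MW


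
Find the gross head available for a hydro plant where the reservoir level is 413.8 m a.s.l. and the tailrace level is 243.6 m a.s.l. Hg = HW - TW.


Hg = 413.8 - 243.6 = 170.2000 m


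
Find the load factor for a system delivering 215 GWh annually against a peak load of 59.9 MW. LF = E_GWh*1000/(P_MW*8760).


LF = 215 * 1000 / (59.9 * 8760) = 0.4097


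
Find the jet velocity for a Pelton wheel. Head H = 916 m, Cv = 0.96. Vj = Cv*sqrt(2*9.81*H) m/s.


Vj = 0.96 * sqrt(2*9.81*916) = 128.6970 m/s


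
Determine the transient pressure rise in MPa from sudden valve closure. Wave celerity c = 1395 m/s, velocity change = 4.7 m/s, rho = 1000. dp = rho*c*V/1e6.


dp = 1000 * 1395 * 4.7 / 1e6 = 6.5565 MPa


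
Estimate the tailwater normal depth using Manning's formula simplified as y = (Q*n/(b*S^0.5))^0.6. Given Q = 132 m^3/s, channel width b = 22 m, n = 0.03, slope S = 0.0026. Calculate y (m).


y = (132 * 0.03 / (22 * 0.0026^0.5))^0.6 = 2.1314 m


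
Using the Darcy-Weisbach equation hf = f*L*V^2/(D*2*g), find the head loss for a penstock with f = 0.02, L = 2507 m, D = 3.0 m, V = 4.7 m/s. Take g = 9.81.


hf = 0.02 * 2507 * 4.7^2 / (3.0 * 2 * 9.81) = 18.8174 m


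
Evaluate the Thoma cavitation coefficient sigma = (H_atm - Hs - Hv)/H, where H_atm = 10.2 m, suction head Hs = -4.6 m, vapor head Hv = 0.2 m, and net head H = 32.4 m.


sigma = (10.2 - (-4.6) - 0.2) / 32.4 = 0.4506


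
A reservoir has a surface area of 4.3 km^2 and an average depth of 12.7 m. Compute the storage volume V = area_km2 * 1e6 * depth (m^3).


V = 4.3 * 1e6 * 12.7 = 5.4610e+07 m^3


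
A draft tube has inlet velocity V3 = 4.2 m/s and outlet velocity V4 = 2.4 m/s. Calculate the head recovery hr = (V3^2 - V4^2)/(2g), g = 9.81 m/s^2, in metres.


hr = (4.2^2 - 2.4^2) / (2*9.81) = 0.6055 m


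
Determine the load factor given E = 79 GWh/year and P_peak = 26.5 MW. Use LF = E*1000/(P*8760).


LF = 79 * 1000 / (26.5 * 8760) = 0.3403


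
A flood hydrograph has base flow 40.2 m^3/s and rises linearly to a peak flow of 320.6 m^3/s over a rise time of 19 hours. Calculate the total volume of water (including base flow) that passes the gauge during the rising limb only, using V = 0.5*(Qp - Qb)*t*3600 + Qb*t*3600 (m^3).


V = 0.5*(320.6 - 40.2)*19*3600 + 40.2*19*3600 = 1.2339e+07 m^3


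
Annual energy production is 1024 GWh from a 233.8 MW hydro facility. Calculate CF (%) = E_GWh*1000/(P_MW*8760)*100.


CF = 1024 * 1000 / (233.8 * 8760) * 100 = 49.9979 %


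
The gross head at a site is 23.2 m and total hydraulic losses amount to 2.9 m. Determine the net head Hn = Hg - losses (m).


Hn = 23.2 - 2.9 = 20.3000 m


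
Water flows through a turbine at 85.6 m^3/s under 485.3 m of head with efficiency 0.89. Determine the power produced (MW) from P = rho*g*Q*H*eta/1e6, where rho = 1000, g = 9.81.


P = 1000 * 9.81 * 85.6 * 485.3 * 0.89 / 1e6 = 362.6963 MW


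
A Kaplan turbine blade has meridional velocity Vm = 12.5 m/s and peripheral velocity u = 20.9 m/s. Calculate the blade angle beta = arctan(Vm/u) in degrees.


beta = arctan(12.5 / 20.9) = 30.8831 degrees


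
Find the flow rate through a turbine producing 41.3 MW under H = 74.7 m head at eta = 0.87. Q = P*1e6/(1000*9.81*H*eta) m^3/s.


Q = 41.3 * 1e6 / (1000 * 9.81 * 74.7 * 0.87) = 64.7800 m^3/s


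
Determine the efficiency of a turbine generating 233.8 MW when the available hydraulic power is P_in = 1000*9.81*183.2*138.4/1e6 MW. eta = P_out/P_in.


P_in = 1000 * 9.81 * 183.2 * 138.4 / 1e6 = 248.7314 MW
eta = 233.8 / 248.7314 = 0.9400


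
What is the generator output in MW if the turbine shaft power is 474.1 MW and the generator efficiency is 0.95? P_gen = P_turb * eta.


P_gen = 474.1 * 0.95 = 450.3950 MW


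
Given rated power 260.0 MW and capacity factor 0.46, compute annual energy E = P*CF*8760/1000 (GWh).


E = 260.0 * 0.46 * 8760 / 1000 = 1047.6960 GWh


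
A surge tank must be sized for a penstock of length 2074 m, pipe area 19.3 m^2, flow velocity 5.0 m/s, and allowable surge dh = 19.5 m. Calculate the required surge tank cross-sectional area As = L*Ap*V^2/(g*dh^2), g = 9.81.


As = 2074 * 19.3 * 5.0^2 / (9.81 * 19.5^2) = 268.2674 m^2


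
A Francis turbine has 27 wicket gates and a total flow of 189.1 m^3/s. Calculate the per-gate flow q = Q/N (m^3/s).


q = 189.1 / 27 = 7.0037 m^3/s


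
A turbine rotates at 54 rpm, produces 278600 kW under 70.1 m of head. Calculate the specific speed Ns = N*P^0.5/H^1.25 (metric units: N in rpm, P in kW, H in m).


Ns = 54 * 278600^0.5 / 70.1^1.25 = 140.5196


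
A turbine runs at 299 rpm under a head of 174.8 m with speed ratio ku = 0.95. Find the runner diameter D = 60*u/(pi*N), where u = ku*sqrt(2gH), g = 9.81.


u = 0.95 * sqrt(2*9.81*174.8) = 55.6345 m/s
D = 60 * 55.6345 / (pi * 299) = 3.5536 m


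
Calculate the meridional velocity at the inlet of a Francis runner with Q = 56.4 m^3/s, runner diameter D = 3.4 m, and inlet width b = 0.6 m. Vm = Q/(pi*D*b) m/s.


Vm = 56.4 / (pi * 3.4 * 0.6) = 8.8003 m/s


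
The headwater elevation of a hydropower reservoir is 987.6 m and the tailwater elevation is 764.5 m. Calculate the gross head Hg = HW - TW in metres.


Hg = 987.6 - 764.5 = 223.1000 m


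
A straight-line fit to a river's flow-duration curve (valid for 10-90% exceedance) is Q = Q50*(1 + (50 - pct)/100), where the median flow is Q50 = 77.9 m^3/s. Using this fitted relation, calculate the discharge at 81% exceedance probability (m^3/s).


Q = 77.9 * (1 + (50 - 81)/100) = 53.7510 m^3/s


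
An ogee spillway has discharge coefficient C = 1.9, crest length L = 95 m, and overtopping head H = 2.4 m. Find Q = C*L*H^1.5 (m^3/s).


Q = 1.9 * 95 * 2.4^1.5 = 671.1106 m^3/s


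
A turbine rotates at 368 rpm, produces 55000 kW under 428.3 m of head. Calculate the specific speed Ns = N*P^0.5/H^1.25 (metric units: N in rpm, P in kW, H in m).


Ns = 368 * 55000^0.5 / 428.3^1.25 = 44.2939


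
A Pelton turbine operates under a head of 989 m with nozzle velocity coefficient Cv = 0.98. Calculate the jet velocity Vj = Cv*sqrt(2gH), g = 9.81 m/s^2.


Vj = 0.98 * sqrt(2*9.81*989) = 136.5129 m/s


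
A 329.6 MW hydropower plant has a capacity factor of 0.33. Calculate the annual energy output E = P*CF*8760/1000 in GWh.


E = 329.6 * 0.33 * 8760 / 1000 = 952.8077 GWh


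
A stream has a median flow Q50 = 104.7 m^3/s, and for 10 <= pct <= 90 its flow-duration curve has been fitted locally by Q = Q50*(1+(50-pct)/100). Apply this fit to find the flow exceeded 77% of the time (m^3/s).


Q = 104.7 * (1 + (50 - 77)/100) = 76.4310 m^3/s


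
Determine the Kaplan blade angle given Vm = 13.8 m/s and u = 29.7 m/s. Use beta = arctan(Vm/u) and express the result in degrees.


beta = arctan(13.8 / 29.7) = 24.9218 degrees


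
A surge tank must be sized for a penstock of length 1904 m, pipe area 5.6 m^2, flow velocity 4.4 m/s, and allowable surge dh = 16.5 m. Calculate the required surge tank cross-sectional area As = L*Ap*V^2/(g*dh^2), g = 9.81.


As = 1904 * 5.6 * 4.4^2 / (9.81 * 16.5^2) = 77.2900 m^2


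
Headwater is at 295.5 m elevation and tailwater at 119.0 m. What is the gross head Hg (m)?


Hg = 295.5 - 119.0 = 176.5000 m


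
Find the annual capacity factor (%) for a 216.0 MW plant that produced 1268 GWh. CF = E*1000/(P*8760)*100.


CF = 1268 * 1000 / (216.0 * 8760) * 100 = 67.0134 %


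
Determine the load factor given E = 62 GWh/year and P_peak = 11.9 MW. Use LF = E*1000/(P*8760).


LF = 62 * 1000 / (11.9 * 8760) = 0.5948


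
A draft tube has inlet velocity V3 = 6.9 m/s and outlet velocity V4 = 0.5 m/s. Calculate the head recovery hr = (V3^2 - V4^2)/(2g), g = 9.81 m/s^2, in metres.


hr = (6.9^2 - 0.5^2) / (2*9.81) = 2.4139 m


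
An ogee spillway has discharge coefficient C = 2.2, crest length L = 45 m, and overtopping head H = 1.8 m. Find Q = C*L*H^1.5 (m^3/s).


Q = 2.2 * 45 * 1.8^1.5 = 239.0804 m^3/s


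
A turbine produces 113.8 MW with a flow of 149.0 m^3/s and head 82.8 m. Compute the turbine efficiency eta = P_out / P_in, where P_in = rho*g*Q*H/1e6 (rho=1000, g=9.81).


P_in = 1000 * 9.81 * 149.0 * 82.8 / 1e6 = 121.0279 MW
eta = 113.8 / 121.0279 = 0.9403


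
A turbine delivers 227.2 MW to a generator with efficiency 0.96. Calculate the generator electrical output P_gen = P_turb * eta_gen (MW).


P_gen = 227.2 * 0.96 = 218.1120 MW


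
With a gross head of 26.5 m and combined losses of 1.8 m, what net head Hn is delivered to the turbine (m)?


Hn = 26.5 - 1.8 = 24.7000 m


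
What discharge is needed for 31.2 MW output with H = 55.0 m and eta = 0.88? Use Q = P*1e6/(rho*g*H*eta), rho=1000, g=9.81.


Q = 31.2 * 1e6 / (1000 * 9.81 * 55.0 * 0.88) = 65.7113 m^3/s


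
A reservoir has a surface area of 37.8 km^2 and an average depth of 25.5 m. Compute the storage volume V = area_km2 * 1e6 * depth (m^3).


V = 37.8 * 1e6 * 25.5 = 9.6390e+08 m^3


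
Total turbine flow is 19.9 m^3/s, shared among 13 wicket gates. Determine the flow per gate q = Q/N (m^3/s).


q = 19.9 / 13 = 1.5308 m^3/s


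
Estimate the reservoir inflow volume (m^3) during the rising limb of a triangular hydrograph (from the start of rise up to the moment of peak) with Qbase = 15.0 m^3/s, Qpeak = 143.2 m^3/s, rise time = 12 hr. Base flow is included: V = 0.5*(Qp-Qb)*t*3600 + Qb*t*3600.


V = 0.5*(143.2 - 15.0)*12*3600 + 15.0*12*3600 = 3.4171e+06 m^3


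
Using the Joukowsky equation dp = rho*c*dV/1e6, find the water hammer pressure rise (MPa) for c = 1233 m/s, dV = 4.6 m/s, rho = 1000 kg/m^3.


dp = 1000 * 1233 * 4.6 / 1e6 = 5.6718 MPa


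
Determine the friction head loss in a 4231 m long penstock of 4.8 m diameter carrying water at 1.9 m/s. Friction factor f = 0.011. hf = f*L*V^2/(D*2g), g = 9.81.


hf = 0.011 * 4231 * 1.9^2 / (4.8 * 2 * 9.81) = 1.7840 m


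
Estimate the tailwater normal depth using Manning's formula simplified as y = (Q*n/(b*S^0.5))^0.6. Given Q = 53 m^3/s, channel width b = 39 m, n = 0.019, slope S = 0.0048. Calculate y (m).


y = (53 * 0.019 / (39 * 0.0048^0.5))^0.6 = 0.5531 m


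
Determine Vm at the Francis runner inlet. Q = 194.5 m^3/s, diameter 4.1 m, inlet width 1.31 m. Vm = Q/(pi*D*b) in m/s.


Vm = 194.5 / (pi * 4.1 * 1.31) = 11.5270 m/s


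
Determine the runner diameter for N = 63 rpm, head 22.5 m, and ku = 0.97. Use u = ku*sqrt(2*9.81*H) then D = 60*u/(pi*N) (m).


u = 0.97 * sqrt(2*9.81*22.5) = 20.3804 m/s
D = 60 * 20.3804 / (pi * 63) = 6.1784 m


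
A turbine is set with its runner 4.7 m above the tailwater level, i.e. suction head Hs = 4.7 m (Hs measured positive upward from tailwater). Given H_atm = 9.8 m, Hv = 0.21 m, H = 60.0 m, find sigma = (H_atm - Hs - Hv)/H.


sigma = (9.8 - 4.7 - 0.21) / 60.0 = 0.0815


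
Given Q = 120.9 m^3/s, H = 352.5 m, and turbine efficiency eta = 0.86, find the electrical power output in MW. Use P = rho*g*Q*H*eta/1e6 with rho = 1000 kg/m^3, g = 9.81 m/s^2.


P = 1000 * 9.81 * 120.9 * 352.5 * 0.86 / 1e6 = 359.5447 MW


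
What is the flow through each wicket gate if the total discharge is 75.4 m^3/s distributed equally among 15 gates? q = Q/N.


q = 75.4 / 15 = 5.0267 m^3/s


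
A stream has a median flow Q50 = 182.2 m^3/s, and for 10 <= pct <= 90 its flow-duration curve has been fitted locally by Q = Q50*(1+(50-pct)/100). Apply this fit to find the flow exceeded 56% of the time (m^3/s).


Q = 182.2 * (1 + (50 - 56)/100) = 171.2680 m^3/s


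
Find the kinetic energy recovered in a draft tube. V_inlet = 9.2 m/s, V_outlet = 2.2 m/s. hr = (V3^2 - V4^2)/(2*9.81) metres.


hr = (9.2^2 - 2.2^2) / (2*9.81) = 4.0673 m


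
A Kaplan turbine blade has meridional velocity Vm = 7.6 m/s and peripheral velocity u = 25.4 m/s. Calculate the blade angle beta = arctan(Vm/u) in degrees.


beta = arctan(7.6 / 25.4) = 16.6578 degrees


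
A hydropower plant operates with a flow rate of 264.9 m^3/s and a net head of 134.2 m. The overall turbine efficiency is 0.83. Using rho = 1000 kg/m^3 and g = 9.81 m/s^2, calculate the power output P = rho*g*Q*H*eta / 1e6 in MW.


P = 1000 * 9.81 * 264.9 * 134.2 * 0.83 / 1e6 = 289.4553 MW


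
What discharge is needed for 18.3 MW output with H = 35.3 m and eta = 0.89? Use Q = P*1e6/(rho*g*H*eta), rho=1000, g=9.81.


Q = 18.3 * 1e6 / (1000 * 9.81 * 35.3 * 0.89) = 59.3769 m^3/s


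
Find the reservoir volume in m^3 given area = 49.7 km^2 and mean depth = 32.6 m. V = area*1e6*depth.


V = 49.7 * 1e6 * 32.6 = 1.6202e+09 m^3


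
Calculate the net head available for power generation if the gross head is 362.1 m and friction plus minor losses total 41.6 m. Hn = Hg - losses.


Hn = 362.1 - 41.6 = 320.5000 m


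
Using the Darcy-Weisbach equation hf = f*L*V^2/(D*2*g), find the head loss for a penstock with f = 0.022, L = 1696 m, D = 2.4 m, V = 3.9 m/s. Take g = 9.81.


hf = 0.022 * 1696 * 3.9^2 / (2.4 * 2 * 9.81) = 12.0522 m


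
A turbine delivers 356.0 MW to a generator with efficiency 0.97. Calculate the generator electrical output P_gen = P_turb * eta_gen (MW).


P_gen = 356.0 * 0.97 = 345.3200 MW


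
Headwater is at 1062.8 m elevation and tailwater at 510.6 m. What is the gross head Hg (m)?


Hg = 1062.8 - 510.6 = 552.2000 m


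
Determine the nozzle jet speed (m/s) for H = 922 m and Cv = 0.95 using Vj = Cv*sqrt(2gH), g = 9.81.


Vj = 0.95 * sqrt(2*9.81*922) = 127.7728 m/s


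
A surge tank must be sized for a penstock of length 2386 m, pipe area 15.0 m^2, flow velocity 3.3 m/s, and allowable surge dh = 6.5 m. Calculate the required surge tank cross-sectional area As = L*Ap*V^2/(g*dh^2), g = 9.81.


As = 2386 * 15.0 * 3.3^2 / (9.81 * 6.5^2) = 940.3594 m^2


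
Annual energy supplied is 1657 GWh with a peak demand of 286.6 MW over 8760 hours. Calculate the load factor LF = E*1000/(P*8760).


LF = 1657 * 1000 / (286.6 * 8760) = 0.6600


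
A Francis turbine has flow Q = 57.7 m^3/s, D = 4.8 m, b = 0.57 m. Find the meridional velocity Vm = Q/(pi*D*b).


Vm = 57.7 / (pi * 4.8 * 0.57) = 6.7129 m/s


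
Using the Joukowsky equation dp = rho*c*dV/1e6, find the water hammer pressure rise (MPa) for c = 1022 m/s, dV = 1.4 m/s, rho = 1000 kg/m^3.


dp = 1000 * 1022 * 1.4 / 1e6 = 1.4308 MPa


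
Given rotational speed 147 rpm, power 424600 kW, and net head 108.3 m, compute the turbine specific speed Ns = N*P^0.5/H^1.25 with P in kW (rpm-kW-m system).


Ns = 147 * 424600^0.5 / 108.3^1.25 = 274.1712


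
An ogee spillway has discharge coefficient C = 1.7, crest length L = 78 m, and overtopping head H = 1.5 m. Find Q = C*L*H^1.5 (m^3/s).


Q = 1.7 * 78 * 1.5^1.5 = 243.6018 m^3/s


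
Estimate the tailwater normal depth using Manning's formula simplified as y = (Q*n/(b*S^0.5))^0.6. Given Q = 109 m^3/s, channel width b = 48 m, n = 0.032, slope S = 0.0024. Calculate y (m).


y = (109 * 0.032 / (48 * 0.0024^0.5))^0.6 = 1.2669 m


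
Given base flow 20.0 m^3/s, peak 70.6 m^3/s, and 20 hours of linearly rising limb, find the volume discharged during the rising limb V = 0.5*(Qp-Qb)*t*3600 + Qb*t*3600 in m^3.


V = 0.5*(70.6 - 20.0)*20*3600 + 20.0*20*3600 = 3.2616e+06 m^3


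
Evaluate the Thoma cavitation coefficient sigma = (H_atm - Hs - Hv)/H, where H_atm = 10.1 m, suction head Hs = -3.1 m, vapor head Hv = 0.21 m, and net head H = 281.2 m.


sigma = (10.1 - (-3.1) - 0.21) / 281.2 = 0.0462


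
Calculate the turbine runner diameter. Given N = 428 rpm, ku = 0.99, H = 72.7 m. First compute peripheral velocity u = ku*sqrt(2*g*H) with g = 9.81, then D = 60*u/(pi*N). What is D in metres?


u = 0.99 * sqrt(2*9.81*72.7) = 37.3897 m/s
D = 60 * 37.3897 / (pi * 428) = 1.6684 m


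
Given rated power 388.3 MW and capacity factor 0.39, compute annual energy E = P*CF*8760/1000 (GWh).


E = 388.3 * 0.39 * 8760 / 1000 = 1326.5881 GWh


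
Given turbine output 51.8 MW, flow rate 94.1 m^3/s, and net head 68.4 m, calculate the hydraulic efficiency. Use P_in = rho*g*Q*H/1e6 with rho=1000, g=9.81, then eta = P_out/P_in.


P_in = 1000 * 9.81 * 94.1 * 68.4 / 1e6 = 63.1415 MW
eta = 51.8 / 63.1415 = 0.8204


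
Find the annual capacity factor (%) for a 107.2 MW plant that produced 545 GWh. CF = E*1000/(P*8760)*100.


CF = 545 * 1000 / (107.2 * 8760) * 100 = 58.0360 %


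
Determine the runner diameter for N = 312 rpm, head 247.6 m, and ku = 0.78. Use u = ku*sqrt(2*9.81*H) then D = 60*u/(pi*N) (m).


u = 0.78 * sqrt(2*9.81*247.6) = 54.3650 m/s
D = 60 * 54.3650 / (pi * 312) = 3.3279 m


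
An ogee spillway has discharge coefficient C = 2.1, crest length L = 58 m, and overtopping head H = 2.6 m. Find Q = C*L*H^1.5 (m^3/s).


Q = 2.1 * 58 * 2.6^1.5 = 510.6312 m^3/s


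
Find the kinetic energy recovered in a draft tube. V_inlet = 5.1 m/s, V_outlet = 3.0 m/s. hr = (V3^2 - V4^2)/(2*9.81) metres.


hr = (5.1^2 - 3.0^2) / (2*9.81) = 0.8670 m


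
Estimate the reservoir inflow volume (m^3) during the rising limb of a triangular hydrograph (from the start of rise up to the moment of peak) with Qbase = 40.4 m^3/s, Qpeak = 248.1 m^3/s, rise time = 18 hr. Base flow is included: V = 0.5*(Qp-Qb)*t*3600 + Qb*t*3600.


V = 0.5*(248.1 - 40.4)*18*3600 + 40.4*18*3600 = 9.3474e+06 m^3


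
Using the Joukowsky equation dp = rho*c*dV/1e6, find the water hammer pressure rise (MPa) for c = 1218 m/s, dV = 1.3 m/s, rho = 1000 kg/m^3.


dp = 1000 * 1218 * 1.3 / 1e6 = 1.5834 MPa


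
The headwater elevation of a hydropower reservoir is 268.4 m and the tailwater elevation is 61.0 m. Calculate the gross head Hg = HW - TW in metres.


Hg = 268.4 - 61.0 = 207.4000 m


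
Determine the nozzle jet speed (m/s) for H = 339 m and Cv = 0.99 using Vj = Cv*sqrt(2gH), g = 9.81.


Vj = 0.99 * sqrt(2*9.81*339) = 80.7392 m/s


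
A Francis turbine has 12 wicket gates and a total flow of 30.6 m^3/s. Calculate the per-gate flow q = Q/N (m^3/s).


q = 30.6 / 12 = 2.5500 m^3/s


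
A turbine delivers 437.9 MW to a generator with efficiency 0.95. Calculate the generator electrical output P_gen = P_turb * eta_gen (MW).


P_gen = 437.9 * 0.95 = 416.0050 MW


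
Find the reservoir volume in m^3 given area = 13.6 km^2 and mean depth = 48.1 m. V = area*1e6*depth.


V = 13.6 * 1e6 * 48.1 = 6.5416e+08 m^3


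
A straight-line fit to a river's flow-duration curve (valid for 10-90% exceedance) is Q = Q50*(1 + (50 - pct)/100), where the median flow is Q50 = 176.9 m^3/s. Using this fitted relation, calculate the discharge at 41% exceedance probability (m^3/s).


Q = 176.9 * (1 + (50 - 41)/100) = 192.8210 m^3/s


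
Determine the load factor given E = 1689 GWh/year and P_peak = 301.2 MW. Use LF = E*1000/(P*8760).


LF = 1689 * 1000 / (301.2 * 8760) = 0.6401


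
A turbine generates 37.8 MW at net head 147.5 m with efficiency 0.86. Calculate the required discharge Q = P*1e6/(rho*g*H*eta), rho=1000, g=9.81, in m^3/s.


Q = 37.8 * 1e6 / (1000 * 9.81 * 147.5 * 0.86) = 30.3761 m^3/s


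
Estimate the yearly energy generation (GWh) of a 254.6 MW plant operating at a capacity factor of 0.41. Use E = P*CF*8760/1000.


E = 254.6 * 0.41 * 8760 / 1000 = 914.4214 GWh


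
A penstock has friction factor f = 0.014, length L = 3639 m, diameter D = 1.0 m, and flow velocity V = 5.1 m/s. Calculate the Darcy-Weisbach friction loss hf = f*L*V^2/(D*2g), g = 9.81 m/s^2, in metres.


hf = 0.014 * 3639 * 5.1^2 / (1.0 * 2 * 9.81) = 67.5385 m


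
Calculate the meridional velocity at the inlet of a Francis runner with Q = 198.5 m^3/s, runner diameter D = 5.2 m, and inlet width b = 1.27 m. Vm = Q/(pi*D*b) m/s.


Vm = 198.5 / (pi * 5.2 * 1.27) = 9.5676 m/s


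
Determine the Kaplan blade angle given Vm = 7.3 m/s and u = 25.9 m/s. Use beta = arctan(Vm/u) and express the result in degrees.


beta = arctan(7.3 / 25.9) = 15.7407 degrees


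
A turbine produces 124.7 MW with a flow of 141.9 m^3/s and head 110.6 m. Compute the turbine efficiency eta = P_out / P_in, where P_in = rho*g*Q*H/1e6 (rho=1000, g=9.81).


P_in = 1000 * 9.81 * 141.9 * 110.6 / 1e6 = 153.9595 MW
eta = 124.7 / 153.9595 = 0.8100


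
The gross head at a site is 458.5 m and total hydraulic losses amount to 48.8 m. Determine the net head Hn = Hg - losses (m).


Hn = 458.5 - 48.8 = 409.7000 m


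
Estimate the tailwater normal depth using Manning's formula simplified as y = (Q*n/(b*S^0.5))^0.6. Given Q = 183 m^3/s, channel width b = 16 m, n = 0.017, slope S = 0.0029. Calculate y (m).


y = (183 * 0.017 / (16 * 0.0029^0.5))^0.6 = 2.1605 m


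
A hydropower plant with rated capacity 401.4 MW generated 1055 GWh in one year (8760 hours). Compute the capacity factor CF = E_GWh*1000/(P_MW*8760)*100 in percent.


CF = 1055 * 1000 / (401.4 * 8760) * 100 = 30.0034 %


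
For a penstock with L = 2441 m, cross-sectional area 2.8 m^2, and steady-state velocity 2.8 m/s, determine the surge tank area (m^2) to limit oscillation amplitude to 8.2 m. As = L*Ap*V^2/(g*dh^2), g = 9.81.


As = 2441 * 2.8 * 2.8^2 / (9.81 * 8.2^2) = 81.2354 m^2


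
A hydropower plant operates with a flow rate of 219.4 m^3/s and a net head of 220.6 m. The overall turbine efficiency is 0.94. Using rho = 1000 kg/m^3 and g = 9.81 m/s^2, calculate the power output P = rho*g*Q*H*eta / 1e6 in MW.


P = 1000 * 9.81 * 219.4 * 220.6 * 0.94 / 1e6 = 446.3124 MW


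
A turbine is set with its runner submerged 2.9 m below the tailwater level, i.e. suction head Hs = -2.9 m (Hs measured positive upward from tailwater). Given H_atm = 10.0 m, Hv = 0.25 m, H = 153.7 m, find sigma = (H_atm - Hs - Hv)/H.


sigma = (10.0 - (-2.9) - 0.25) / 153.7 = 0.0823


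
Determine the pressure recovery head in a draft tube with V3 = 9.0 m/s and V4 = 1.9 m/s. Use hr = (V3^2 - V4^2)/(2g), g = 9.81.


hr = (9.0^2 - 1.9^2) / (2*9.81) = 3.9444 m


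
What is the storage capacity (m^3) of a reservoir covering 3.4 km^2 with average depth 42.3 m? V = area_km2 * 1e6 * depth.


V = 3.4 * 1e6 * 42.3 = 1.4382e+08 m^3


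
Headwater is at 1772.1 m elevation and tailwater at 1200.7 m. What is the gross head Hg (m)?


Hg = 1772.1 - 1200.7 = 571.4000 m


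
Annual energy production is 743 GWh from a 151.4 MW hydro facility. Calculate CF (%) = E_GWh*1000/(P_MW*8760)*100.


CF = 743 * 1000 / (151.4 * 8760) * 100 = 56.0220 %


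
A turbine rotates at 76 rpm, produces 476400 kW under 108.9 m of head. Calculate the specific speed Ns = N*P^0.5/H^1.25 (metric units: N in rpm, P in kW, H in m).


Ns = 76 * 476400^0.5 / 108.9^1.25 = 149.1127


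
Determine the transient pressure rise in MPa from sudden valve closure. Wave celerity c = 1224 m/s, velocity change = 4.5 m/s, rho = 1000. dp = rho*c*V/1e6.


dp = 1000 * 1224 * 4.5 / 1e6 = 5.5080 MPa


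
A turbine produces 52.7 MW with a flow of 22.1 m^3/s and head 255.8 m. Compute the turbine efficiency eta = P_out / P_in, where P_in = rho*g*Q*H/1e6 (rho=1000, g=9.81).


P_in = 1000 * 9.81 * 22.1 * 255.8 / 1e6 = 55.4577 MW
eta = 52.7 / 55.4577 = 0.9503


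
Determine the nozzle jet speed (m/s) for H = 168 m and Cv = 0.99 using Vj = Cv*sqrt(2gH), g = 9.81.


Vj = 0.99 * sqrt(2*9.81*168) = 56.8381 m/s


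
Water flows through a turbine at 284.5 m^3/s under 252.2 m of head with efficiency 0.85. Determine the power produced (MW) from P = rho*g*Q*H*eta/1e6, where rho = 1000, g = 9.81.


P = 1000 * 9.81 * 284.5 * 252.2 * 0.85 / 1e6 = 598.2949 MW


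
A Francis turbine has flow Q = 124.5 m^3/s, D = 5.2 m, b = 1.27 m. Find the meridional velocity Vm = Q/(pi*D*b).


Vm = 124.5 / (pi * 5.2 * 1.27) = 6.0008 m/s


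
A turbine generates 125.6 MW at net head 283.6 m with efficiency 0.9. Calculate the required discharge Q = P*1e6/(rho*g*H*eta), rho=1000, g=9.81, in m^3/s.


Q = 125.6 * 1e6 / (1000 * 9.81 * 283.6 * 0.9) = 50.1617 m^3/s


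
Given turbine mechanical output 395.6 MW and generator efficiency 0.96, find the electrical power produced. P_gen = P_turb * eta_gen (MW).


P_gen = 395.6 * 0.96 = 379.7760 MW


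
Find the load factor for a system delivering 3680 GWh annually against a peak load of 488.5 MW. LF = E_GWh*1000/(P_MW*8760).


LF = 3680 * 1000 / (488.5 * 8760) = 0.8600


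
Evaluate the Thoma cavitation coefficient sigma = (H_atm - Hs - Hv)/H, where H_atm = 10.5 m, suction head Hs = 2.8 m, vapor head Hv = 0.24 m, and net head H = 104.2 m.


sigma = (10.5 - 2.8 - 0.24) / 104.2 = 0.0716


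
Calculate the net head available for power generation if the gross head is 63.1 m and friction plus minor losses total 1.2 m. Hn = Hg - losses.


Hn = 63.1 - 1.2 = 61.9000 m


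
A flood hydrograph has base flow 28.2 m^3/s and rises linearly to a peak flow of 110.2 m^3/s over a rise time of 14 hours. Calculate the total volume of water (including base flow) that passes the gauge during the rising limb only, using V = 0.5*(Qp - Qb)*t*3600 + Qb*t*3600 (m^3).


V = 0.5*(110.2 - 28.2)*14*3600 + 28.2*14*3600 = 3.4877e+06 m^3


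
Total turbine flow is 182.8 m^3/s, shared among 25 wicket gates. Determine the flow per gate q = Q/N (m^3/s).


q = 182.8 / 25 = 7.3120 m^3/s


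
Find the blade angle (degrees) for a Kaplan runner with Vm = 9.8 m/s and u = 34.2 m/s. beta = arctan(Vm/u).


beta = arctan(9.8 / 34.2) = 15.9896 degrees


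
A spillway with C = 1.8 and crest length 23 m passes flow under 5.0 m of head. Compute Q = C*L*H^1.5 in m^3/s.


Q = 1.8 * 23 * 5.0^1.5 = 462.8661 m^3/s


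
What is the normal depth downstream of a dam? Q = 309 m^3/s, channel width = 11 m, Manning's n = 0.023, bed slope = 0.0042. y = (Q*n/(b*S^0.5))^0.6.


y = (309 * 0.023 / (11 * 0.0042^0.5))^0.6 = 3.9738 m


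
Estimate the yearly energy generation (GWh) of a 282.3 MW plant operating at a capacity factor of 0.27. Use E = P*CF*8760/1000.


E = 282.3 * 0.27 * 8760 / 1000 = 667.6960 GWh


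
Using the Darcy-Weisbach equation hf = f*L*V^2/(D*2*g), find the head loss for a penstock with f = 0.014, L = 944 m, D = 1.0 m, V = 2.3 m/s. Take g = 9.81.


hf = 0.014 * 944 * 2.3^2 / (1.0 * 2 * 9.81) = 3.5633 m


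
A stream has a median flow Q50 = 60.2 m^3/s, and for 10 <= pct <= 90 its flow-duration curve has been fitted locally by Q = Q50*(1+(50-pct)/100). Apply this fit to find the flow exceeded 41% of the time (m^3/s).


Q = 60.2 * (1 + (50 - 41)/100) = 65.6180 m^3/s


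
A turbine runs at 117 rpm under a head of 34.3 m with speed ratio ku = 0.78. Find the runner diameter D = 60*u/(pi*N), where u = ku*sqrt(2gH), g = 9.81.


u = 0.78 * sqrt(2*9.81*34.3) = 20.2344 m/s
D = 60 * 20.2344 / (pi * 117) = 3.3030 m


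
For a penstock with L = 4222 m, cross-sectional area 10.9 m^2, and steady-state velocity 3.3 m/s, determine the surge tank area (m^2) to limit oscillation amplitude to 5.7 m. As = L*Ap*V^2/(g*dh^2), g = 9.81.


As = 4222 * 10.9 * 3.3^2 / (9.81 * 5.7^2) = 1572.3669 m^2


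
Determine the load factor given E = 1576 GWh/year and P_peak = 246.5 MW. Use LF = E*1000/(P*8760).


LF = 1576 * 1000 / (246.5 * 8760) = 0.7299


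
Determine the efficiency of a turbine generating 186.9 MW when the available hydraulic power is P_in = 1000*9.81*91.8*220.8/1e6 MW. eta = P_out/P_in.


P_in = 1000 * 9.81 * 91.8 * 220.8 / 1e6 = 198.8432 MW
eta = 186.9 / 198.8432 = 0.9399


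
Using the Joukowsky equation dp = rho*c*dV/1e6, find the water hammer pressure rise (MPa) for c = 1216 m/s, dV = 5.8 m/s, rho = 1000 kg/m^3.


dp = 1000 * 1216 * 5.8 / 1e6 = 7.0528 MPa


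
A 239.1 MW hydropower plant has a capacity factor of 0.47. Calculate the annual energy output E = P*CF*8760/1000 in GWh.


E = 239.1 * 0.47 * 8760 / 1000 = 984.4225 GWh


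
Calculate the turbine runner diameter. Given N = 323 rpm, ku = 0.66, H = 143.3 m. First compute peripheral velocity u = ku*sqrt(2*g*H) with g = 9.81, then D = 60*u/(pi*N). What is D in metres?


u = 0.66 * sqrt(2*9.81*143.3) = 34.9958 m/s
D = 60 * 34.9958 / (pi * 323) = 2.0693 m
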